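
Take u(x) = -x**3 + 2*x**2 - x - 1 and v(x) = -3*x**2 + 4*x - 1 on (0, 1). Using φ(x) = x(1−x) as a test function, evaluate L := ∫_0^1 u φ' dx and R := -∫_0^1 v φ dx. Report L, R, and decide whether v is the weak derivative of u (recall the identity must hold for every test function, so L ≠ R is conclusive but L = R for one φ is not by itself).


LHS = -1/60, RHS = -1/60. Yes, v = u' weakly.

u(x) = -x**3 + 2*x**2 - x - 1, classical derivative u'(x) = -3*x**2 + 4*x - 1.
φ(x) = x(1−x), so φ'(x) = 1 - 2*x.
Note φ(0) = φ(1) = 0, so the boundary term u·φ vanishes.
LHS = ∫_0^1 u(x) φ'(x) dx = ∫_0^1 (2*x^4 - 5*x^3 + 4*x^2 + x - 1) dx. Term by term:
  ∫_0^1 2*x^4 dx = 2/5;  ∫_0^1 -5*x^3 dx = -5/4;  ∫_0^1 4*x^2 dx = 4/3;
  ∫_0^1 x dx = 1/2;  ∫_0^1 -1 dx = -1.
Sum: 2/5 − 5/4 + 4/3 + 1/2 − 1 = -1/60.
So LHS = -1/60.
∫_0^1 v(x) φ(x) dx = ∫_0^1 (3*x^4 - 7*x^3 + 5*x^2 - x) dx. Term by term:
  ∫_0^1 3*x^4 dx = 3/5;  ∫_0^1 -7*x^3 dx = -7/4;  ∫_0^1 5*x^2 dx = 5/3;
  ∫_0^1 -x dx = -1/2.
Sum: 3/5 − 7/4 + 5/3 − 1/2 = 1/60.
So RHS = -∫_0^1 v(x) φ(x) dx = -1/60.
LHS = RHS, so the identity holds for this test φ.
Moreover u is smooth here and v(x) = u'(x) = -3*x**2 + 4*x - 1 pointwise, so the identity holds for every test function. Hence v is the weak derivative of u.


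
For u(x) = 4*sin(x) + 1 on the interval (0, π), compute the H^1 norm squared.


||u||_{H^1(0,π)}^2 = 16 + 17*π

u'(x) = 4*cos(x).
Expand u² and (u')² and integrate term by term on (0, π), using: for integers n ≥ 1, ∫_0^π sin²(nx) dx = ∫_0^π cos²(nx) dx = π/2; for n ≠ n', ∫_0^π sin(nx)sin(n'x) dx = ∫_0^π cos(nx)cos(n'x) dx = 0; and by product-to-sum, ∫_0^π sin(nx)cos(n'x) dx = ½∫_0^π [sin((n+n')x) + sin((n−n')x)] dx, which is 0 when n+n' is even and 2n/(n²−n'²) when n+n' is odd (it need not vanish on (0, π)). For the constant mode: ∫_0^π 1 dx = π, ∫_0^π cos(nx) dx = 0, ∫_0^π sin(nx) dx = (1−(−1)^n)/n.
  u² squared terms: (1)²·∫1 dx = 1·π = π;  (4)²·∫sin(x)² dx = 16·π/2 = 8*π.
  u² cross terms: 2·(1)·(4)·∫1·sin(x) dx = 8·(2) = 16.
  So ∫_0^π u² dx = π + 8*π + 16 = 16 + 9*π.
  (u')² squared terms: (4)²·∫cos(x)² dx = 16·π/2 = 8*π.
  So ∫_0^π (u')² dx = 8*π.
||u||_{H^1}^2 = (16 + 9*π) + (8*π) = 16 + 17*π.


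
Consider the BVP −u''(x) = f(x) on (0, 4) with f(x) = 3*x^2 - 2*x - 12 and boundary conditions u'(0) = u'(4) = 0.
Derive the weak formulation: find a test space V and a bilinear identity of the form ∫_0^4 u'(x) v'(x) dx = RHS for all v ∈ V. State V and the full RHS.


V = H^1(0, 4) (no boundary constraint on v; u is determined up to an additive constant); weak form: ∫_0^4 u'v' dx = ∫_0^4 (3*x^2 - 2*x - 12) v dx for all v ∈ V.

Multiply both sides by a test function v and integrate from 0 to 4:
  ∫_0^4 −u''(x) v(x) dx = ∫_0^4 f(x) v(x) dx.
Integrate the LHS by parts once:
  ∫_0^4 −u'' v dx = −[u'(x) v(x)]_0^4 + ∫_0^4 u'(x) v'(x) dx.
Thus ∫_0^4 u'(x) v'(x) dx = ∫_0^4 f(x) v(x) dx + [u'(x) v(x)]_0^4.
Choose V so that boundary terms are either known or forced to vanish.
u has homogeneous Neumann: u'(0) = u'(4) = 0. So [u' v]_0^4 = 0·v(4) − 0·v(0) = 0 for any v; take V = H^1(0, 4).
Weak formulation: find u (satisfying any essential BC) such that ∫_0^4 u'(x) v'(x) dx = ∫_0^4 f v dx for all v ∈ V (homogeneous Neumann, so boundary terms vanish).
Substituting f(x) = 3*x^2 - 2*x - 12, the right-hand side is ∫_0^4 (3*x^2 - 2*x - 12) v dx.
Compatibility check (pure Neumann): taking v ≡ 1 ∈ V gives 0 = ∫_0^4 f dx + (0) − (0), i.e. ∫_0^4 f dx must equal u'(0) − u'(4) = 0. Indeed ∫_0^4 (3*x^2 - 2*x - 12) dx = 0, so the data are compatible. The solution is then unique only up to an additive constant (fix it e.g. by requiring ∫_0^4 u dx = 0).


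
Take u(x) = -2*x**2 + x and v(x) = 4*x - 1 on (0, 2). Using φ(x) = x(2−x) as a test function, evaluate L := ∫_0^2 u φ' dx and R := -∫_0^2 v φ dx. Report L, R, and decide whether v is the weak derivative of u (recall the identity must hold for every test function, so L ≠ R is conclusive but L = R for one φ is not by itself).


LHS = 4, RHS = -4. No, v is not the weak derivative of u.

u(x) = -2*x**2 + x, classical derivative u'(x) = 1 - 4*x.
φ(x) = x(2−x), so φ'(x) = 2 - 2*x.
Note φ(0) = φ(2) = 0, so the boundary term u·φ vanishes.
LHS = ∫_0^2 u(x) φ'(x) dx = ∫_0^2 (4*x^3 - 6*x^2 + 2*x) dx. Term by term:
  ∫_0^2 4*x^3 dx = 16;  ∫_0^2 -6*x^2 dx = -16;  ∫_0^2 2*x dx = 4.
Sum: 16 − 16 + 4 = 4.
So LHS = 4.
∫_0^2 v(x) φ(x) dx = ∫_0^2 (-4*x^3 + 9*x^2 - 2*x) dx. Term by term:
  ∫_0^2 -4*x^3 dx = -16;  ∫_0^2 9*x^2 dx = 24;  ∫_0^2 -2*x dx = -4.
Sum: -16 + 24 − 4 = 4.
So RHS = -∫_0^2 v(x) φ(x) dx = -4.
LHS − RHS = 8 ≠ 0, so the identity fails.
(For a valid weak derivative the identity must hold for EVERY test function, in particular this one. The failure shows v is NOT the weak derivative of u.)
Correct weak derivative would be u'(x) = 1 - 4*x.


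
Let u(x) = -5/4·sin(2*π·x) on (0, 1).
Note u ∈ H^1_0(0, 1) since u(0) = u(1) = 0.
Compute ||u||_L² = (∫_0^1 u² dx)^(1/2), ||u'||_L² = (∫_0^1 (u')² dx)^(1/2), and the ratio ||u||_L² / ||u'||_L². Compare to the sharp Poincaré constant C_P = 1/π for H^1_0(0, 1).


||u||_L² / ||u'||_L² = 1/(2*π) < C_P = 1/π.

u(x) = -5/4·sin(2*π·x), so u'(x) = -5*π*cos(2*π*x)/2.
Writing u(x) = A·sin(kπx/L) with A = -5/4 and k = 2, use ∫_0^L sin²(kπx/L) dx = L/2 and ∫_0^L cos²(kπx/L) dx = L/2.
u² = 25/16·sin²(2*π·x) and (u')² = 25*π^2/4·cos²(2*π·x), and each of sin², cos² integrates to L/2 = 1/2 over (0, 1).
∫_0^1 u² dx = 25/32, so ||u||_L² = 5*sqrt(2)/8.
∫_0^1 (u')² dx = 25*π^2/8, so ||u'||_L² = 5*sqrt(2)*π/4.
Ratio ||u||_L² / ||u'||_L² = 1/(2*π).
Sharp Poincaré constant on H^1_0(0, 1) is C_P = L/π = 1/π, achieved by sin(π·x).
This is the k = 2 harmonic; the ratio L/(kπ) is strictly less than C_P = L/π, consistent with the sharp inequality ||u||_L² ≤ C_P ||u'||_L².


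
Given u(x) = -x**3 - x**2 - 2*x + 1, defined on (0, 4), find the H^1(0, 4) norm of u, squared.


||u||_{H^1}^2 = 830036/105

The H^1 norm (squared) on an interval (0, L) is
  ||u||_{H^1}^2 = ∫_0^L u(x)^2 dx + ∫_0^L u'(x)^2 dx.
Compute u'(x) = -3*x**2 - 2*x - 2.
Then u(x)^2 = x**6 + 2*x**5 + 5*x**4 + 2*x**3 + 2*x**2 - 4*x + 1 and u'(x)^2 = 9*x**4 + 12*x**3 + 16*x**2 + 8*x + 4.
Integrate each monomial from 0 to 4 using ∫_0^4 c·x^n dx = c·4^(n+1)/(n+1):
  ∫_0^4 u(x)^2 dx = ∫_0^4 (x^6 + 2*x^5 + 5*x^4 + 2*x^3 + 2*x^2 - 4*x + 1) dx. Term by term:
    ∫_0^4 x^6 dx = 16384/7;  ∫_0^4 2*x^5 dx = 4096/3;  ∫_0^4 5*x^4 dx = 1024;
    ∫_0^4 2*x^3 dx = 128;  ∫_0^4 2*x^2 dx = 128/3;  ∫_0^4 -4*x dx = -32;
    ∫_0^4 1 dx = 4.
  Sum: 16384/7 + 4096/3 + 1024 + 128 + 128/3 − 32 + 4 = 34108/7.
  ∫_0^4 u'(x)^2 dx = ∫_0^4 (9*x^4 + 12*x^3 + 16*x^2 + 8*x + 4) dx. Term by term:
    ∫_0^4 9*x^4 dx = 9216/5;  ∫_0^4 12*x^3 dx = 768;  ∫_0^4 16*x^2 dx = 1024/3;
    ∫_0^4 8*x dx = 64;  ∫_0^4 4 dx = 16.
  Sum: 9216/5 + 768 + 1024/3 + 64 + 16 = 45488/15.
Adding: ||u||_{H^1}^2 = 34108/7 + 45488/15 = 830036/105.


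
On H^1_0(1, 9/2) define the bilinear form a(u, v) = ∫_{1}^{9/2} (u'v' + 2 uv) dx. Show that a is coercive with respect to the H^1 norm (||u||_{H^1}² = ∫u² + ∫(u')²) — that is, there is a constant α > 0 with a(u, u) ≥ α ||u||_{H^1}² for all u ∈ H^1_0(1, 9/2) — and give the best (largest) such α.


α = 1

Coercivity of a(·,·) on H^1_0(1, 9/2) means a(u, u) ≥ α ||u||_{H^1}² for every u ∈ H^1_0.
The interval has length L = 7/2, and Poincaré/coercivity depend only on L. Here a(u, u) = ∫(u')² + (2)·∫u².
Here c = 2 ≥ 1, so a(u,u) = ∫(u')² + c∫u² ≥ ∫(u')² + ∫u² = ||u||_{H^1}², i.e. α = 1 works. No larger α is possible: a(u,u) ≥ α||u||_{H^1}² means (1−α)∫(u')² ≥ (α−c)∫u², and for the modes u_n = sin(nπ(x−x₀)/L) (x₀ the left endpoint) one has ∫u_n²/∫(u_n')² = (L/(nπ))² → 0, so a(u_n,u_n)/||u_n||_{H^1}² → 1. Hence the optimal constant is α = 1.
Therefore α = 1.


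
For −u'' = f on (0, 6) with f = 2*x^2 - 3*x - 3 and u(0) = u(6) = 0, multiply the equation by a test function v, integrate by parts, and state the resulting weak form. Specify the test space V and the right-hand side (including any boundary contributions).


V = H^1_0(0, 6) (so v(0) = v(6) = 0); weak form: ∫_0^6 u'v' dx = ∫_0^6 (2*x^2 - 3*x - 3) v dx for all v ∈ V.

Multiply both sides by a test function v and integrate from 0 to 6:
  ∫_0^6 −u''(x) v(x) dx = ∫_0^6 f(x) v(x) dx.
Integrate the LHS by parts once:
  ∫_0^6 −u'' v dx = −[u'(x) v(x)]_0^6 + ∫_0^6 u'(x) v'(x) dx.
Thus ∫_0^6 u'(x) v'(x) dx = ∫_0^6 f(x) v(x) dx + [u'(x) v(x)]_0^6.
Choose V so that boundary terms are either known or forced to vanish.
u is Dirichlet: u(0) = u(6) = 0. Let V = H^1_0(0, 6); then v(0) = v(6) = 0, and [u' v]_0^6 = 0.
Weak formulation: find u (satisfying any essential BC) such that ∫_0^6 u'(x) v'(x) dx = ∫_0^6 f v dx for all v ∈ V.
Substituting f(x) = 2*x^2 - 3*x - 3, the right-hand side is ∫_0^6 (2*x^2 - 3*x - 3) v dx.


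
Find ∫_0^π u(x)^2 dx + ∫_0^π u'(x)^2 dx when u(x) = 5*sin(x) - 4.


||u||_{H^1(0,π)}^2 = -80 + 41*π

u'(x) = 5*cos(x).
Expand u² and (u')² and integrate term by term on (0, π), using: for integers n ≥ 1, ∫_0^π sin²(nx) dx = ∫_0^π cos²(nx) dx = π/2; for n ≠ n', ∫_0^π sin(nx)sin(n'x) dx = ∫_0^π cos(nx)cos(n'x) dx = 0; and by product-to-sum, ∫_0^π sin(nx)cos(n'x) dx = ½∫_0^π [sin((n+n')x) + sin((n−n')x)] dx, which is 0 when n+n' is even and 2n/(n²−n'²) when n+n' is odd (it need not vanish on (0, π)). For the constant mode: ∫_0^π 1 dx = π, ∫_0^π cos(nx) dx = 0, ∫_0^π sin(nx) dx = (1−(−1)^n)/n.
  u² squared terms: (-4)²·∫1 dx = 16·π = 16*π;  (5)²·∫sin(x)² dx = 25·π/2 = 25*π/2.
  u² cross terms: 2·(-4)·(5)·∫1·sin(x) dx = -40·(2) = -80.
  So ∫_0^π u² dx = 16*π + 25*π/2 − 80 = -80 + 57*π/2.
  (u')² squared terms: (5)²·∫cos(x)² dx = 25·π/2 = 25*π/2.
  So ∫_0^π (u')² dx = 25*π/2.
||u||_{H^1}^2 = (-80 + 57*π/2) + (25*π/2) = -80 + 41*π.


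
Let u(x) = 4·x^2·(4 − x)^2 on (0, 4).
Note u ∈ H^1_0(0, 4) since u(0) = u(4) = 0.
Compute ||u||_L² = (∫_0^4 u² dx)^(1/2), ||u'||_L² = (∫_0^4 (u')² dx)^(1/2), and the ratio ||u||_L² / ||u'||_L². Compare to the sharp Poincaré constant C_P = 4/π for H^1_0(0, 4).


||u||_L² / ||u'||_L² = 2*sqrt(3)/3 < C_P = 4/π.

u(x) = 4·x^2·(4 − x)^2, so u'(x) = 16*x*(x - 4)*(x - 2).
u(x) = 4·x^2·(4 − x)^2 vanishes at x = 0 and x = 4, so u ∈ H^1_0(0, 4). Differentiate via the product rule and integrate the resulting polynomials term by term.
  ∫_0^4 u² dx = ∫_0^4 (16*x^8 - 256*x^7 + 1536*x^6 - 4096*x^5 + 4096*x^4) dx. Term by term:
    ∫_0^4 16*x^8 dx = 4194304/9;  ∫_0^4 -256*x^7 dx = -2097152;  ∫_0^4 1536*x^6 dx = 25165824/7;
    ∫_0^4 -4096*x^5 dx = -8388608/3;  ∫_0^4 4096*x^4 dx = 4194304/5.
  Sum: 4194304/9 − 2097152 + 25165824/7 − 8388608/3 + 4194304/5 = 2097152/315.
  ∫_0^4 (u')² dx = ∫_0^4 (256*x^6 - 3072*x^5 + 13312*x^4 - 24576*x^3 + 16384*x^2) dx. Term by term:
    ∫_0^4 256*x^6 dx = 4194304/7;  ∫_0^4 -3072*x^5 dx = -2097152;  ∫_0^4 13312*x^4 dx = 13631488/5;
    ∫_0^4 -24576*x^3 dx = -1572864;  ∫_0^4 16384*x^2 dx = 1048576/3.
  Sum: 4194304/7 − 2097152 + 13631488/5 − 1572864 + 1048576/3 = 524288/105.
∫_0^4 u² dx = 2097152/315, so ||u||_L² = 1024*sqrt(70)/105.
∫_0^4 (u')² dx = 524288/105, so ||u'||_L² = 512*sqrt(210)/105.
Ratio ||u||_L² / ||u'||_L² = 2*sqrt(3)/3.
Sharp Poincaré constant on H^1_0(0, 4) is C_P = L/π = 4/π, achieved by sin(π/4·x).
A polynomial bump cannot attain the sharp Poincaré constant (only the first sine eigenfunction does), so the ratio is strictly less than C_P, consistent with ||u||_L² ≤ C_P ||u'||_L².


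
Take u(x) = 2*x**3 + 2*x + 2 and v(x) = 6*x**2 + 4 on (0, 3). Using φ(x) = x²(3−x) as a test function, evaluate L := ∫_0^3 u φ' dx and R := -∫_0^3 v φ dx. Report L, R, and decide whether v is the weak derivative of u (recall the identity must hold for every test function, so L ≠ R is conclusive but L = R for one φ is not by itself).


LHS = -1593/10, RHS = -864/5. No, v is not the weak derivative of u.

u(x) = 2*x**3 + 2*x + 2, classical derivative u'(x) = 6*x**2 + 2.
φ(x) = x²(3−x), so φ'(x) = 3*x*(2 - x).
Note φ(0) = φ(3) = 0, so the boundary term u·φ vanishes.
LHS = ∫_0^3 u(x) φ'(x) dx = ∫_0^3 (-6*x^5 + 12*x^4 - 6*x^3 + 6*x^2 + 12*x) dx. Term by term:
  ∫_0^3 -6*x^5 dx = -729;  ∫_0^3 12*x^4 dx = 2916/5;  ∫_0^3 -6*x^3 dx = -243/2;
  ∫_0^3 6*x^2 dx = 54;  ∫_0^3 12*x dx = 54.
Sum: -729 + 2916/5 − 243/2 + 54 + 54 = -1593/10.
So LHS = -1593/10.
∫_0^3 v(x) φ(x) dx = ∫_0^3 (-6*x^5 + 18*x^4 - 4*x^3 + 12*x^2) dx. Term by term:
  ∫_0^3 -6*x^5 dx = -729;  ∫_0^3 18*x^4 dx = 4374/5;  ∫_0^3 -4*x^3 dx = -81;
  ∫_0^3 12*x^2 dx = 108.
Sum: -729 + 4374/5 − 81 + 108 = 864/5.
So RHS = -∫_0^3 v(x) φ(x) dx = -864/5.
LHS − RHS = 27/2 ≠ 0, so the identity fails.
(For a valid weak derivative the identity must hold for EVERY test function, in particular this one. The failure shows v is NOT the weak derivative of u.)
Correct weak derivative would be u'(x) = 6*x**2 + 2.


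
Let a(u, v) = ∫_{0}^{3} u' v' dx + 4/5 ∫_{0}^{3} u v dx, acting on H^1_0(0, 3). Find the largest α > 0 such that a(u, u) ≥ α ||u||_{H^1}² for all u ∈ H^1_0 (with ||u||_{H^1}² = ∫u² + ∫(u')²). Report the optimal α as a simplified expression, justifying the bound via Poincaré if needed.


α = (36/5 + π^2)/(9 + π^2)

Coercivity of a(·,·) on H^1_0(0, 3) means a(u, u) ≥ α ||u||_{H^1}² for every u ∈ H^1_0.
The interval has length L = 3, and Poincaré/coercivity depend only on L. Here a(u, u) = ∫(u')² + (4/5)·∫u².
Here 0 < c = 4/5 < 1. The condition a(u,u) ≥ α||u||_{H^1}² reads (1−α)∫(u')² ≥ (α−c)∫u². Any admissible α is ≤ 1 (rapidly oscillating u have ∫u²/∫(u')² → 0), and α = 1 would force 0 ≥ (1−c)∫u², impossible since c < 1; so 1−α > 0. By the sharp Poincaré inequality on H^1_0 of an interval of length L, ∫(u')² ≥ (π/L)²∫u² with equality for the first sine mode sin(π(x−x₀)/L) (x₀ the left endpoint), so the inequality holds for all u iff (1−α)(π/L)² ≥ α − c, i.e. α ≤ ((π/L)² + c)/((π/L)² + 1) = (1 + c(L/π)²)/(1 + (L/π)²). With (π/L)² = π^2/9 and c = 4/5, the largest admissible constant is α = ((π/L)² + c)/((π/L)² + 1).
Simplifying, α = (36/5 + π^2)/(9 + π^2).


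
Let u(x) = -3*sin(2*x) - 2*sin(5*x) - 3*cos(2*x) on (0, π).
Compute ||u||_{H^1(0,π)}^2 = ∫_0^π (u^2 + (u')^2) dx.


||u||_{H^1(0,π)}^2 = 200/7 + 97*π

u'(x) = 6*sin(2*x) - 6*cos(2*x) - 10*cos(5*x).
Expand u² and (u')² and integrate term by term on (0, π), using: for integers n ≥ 1, ∫_0^π sin²(nx) dx = ∫_0^π cos²(nx) dx = π/2; for n ≠ n', ∫_0^π sin(nx)sin(n'x) dx = ∫_0^π cos(nx)cos(n'x) dx = 0; and by product-to-sum, ∫_0^π sin(nx)cos(n'x) dx = ½∫_0^π [sin((n+n')x) + sin((n−n')x)] dx, which is 0 when n+n' is even and 2n/(n²−n'²) when n+n' is odd (it need not vanish on (0, π)).
  u² squared terms: (-3)²·∫cos(2x)² dx = 9·π/2 = 9*π/2;  (-3)²·∫sin(2x)² dx = 9·π/2 = 9*π/2;  (-2)²·∫sin(5x)² dx = 4·π/2 = 2*π.
  u² cross terms: 2·(-3)·(-3)·∫cos(2x)·sin(2x) dx = 18·(0) = 0;  2·(-3)·(-2)·∫cos(2x)·sin(5x) dx = 12·(10/21) = 40/7;  2·(-3)·(-2)·∫sin(2x)·sin(5x) dx = 12·(0) = 0.
  So ∫_0^π u² dx = 9*π/2 + 9*π/2 + 2*π + 0 + 40/7 + 0 = 40/7 + 11*π.
  (u')² squared terms: (-10)²·∫cos(5x)² dx = 100·π/2 = 50*π;  (-6)²·∫cos(2x)² dx = 36·π/2 = 18*π;  (6)²·∫sin(2x)² dx = 36·π/2 = 18*π.
  (u')² cross terms: 2·(-10)·(-6)·∫cos(5x)·cos(2x) dx = 120·(0) = 0;  2·(-10)·(6)·∫cos(5x)·sin(2x) dx = -120·(-4/21) = 160/7;  2·(-6)·(6)·∫cos(2x)·sin(2x) dx = -72·(0) = 0.
  So ∫_0^π (u')² dx = 50*π + 18*π + 18*π + 0 + 160/7 + 0 = 160/7 + 86*π.
||u||_{H^1}^2 = (40/7 + 11*π) + (160/7 + 86*π) = 200/7 + 97*π.


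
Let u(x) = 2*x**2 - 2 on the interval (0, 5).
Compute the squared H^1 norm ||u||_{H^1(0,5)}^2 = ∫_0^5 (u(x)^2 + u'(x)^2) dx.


||u||_{H^1}^2 = 8560/3

The H^1 norm (squared) on an interval (0, L) is
  ||u||_{H^1}^2 = ∫_0^L u(x)^2 dx + ∫_0^L u'(x)^2 dx.
Compute u'(x) = 4*x.
Then u(x)^2 = 4*x**4 - 8*x**2 + 4 and u'(x)^2 = 16*x**2.
Integrate each monomial from 0 to 5 using ∫_0^5 c·x^n dx = c·5^(n+1)/(n+1):
  ∫_0^5 u(x)^2 dx = ∫_0^5 (4*x^4 - 8*x^2 + 4) dx. Term by term:
    ∫_0^5 4*x^4 dx = 2500;  ∫_0^5 -8*x^2 dx = -1000/3;  ∫_0^5 4 dx = 20.
  Sum: 2500 − 1000/3 + 20 = 6560/3.
  ∫_0^5 u'(x)^2 dx = ∫_0^5 (16*x^2) dx. Term by term:
    ∫_0^5 16*x^2 dx = 2000/3.
Adding: ||u||_{H^1}^2 = 6560/3 + 2000/3 = 8560/3.


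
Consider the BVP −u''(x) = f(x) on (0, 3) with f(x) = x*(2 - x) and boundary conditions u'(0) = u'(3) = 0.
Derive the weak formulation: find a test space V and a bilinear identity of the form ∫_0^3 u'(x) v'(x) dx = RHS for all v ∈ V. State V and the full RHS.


V = H^1(0, 3) (no boundary constraint on v; u is determined up to an additive constant); weak form: ∫_0^3 u'v' dx = ∫_0^3 (x*(2 - x)) v dx for all v ∈ V.

Multiply both sides by a test function v and integrate from 0 to 3:
  ∫_0^3 −u''(x) v(x) dx = ∫_0^3 f(x) v(x) dx.
Integrate the LHS by parts once:
  ∫_0^3 −u'' v dx = −[u'(x) v(x)]_0^3 + ∫_0^3 u'(x) v'(x) dx.
Thus ∫_0^3 u'(x) v'(x) dx = ∫_0^3 f(x) v(x) dx + [u'(x) v(x)]_0^3.
Choose V so that boundary terms are either known or forced to vanish.
u has homogeneous Neumann: u'(0) = u'(3) = 0. So [u' v]_0^3 = 0·v(3) − 0·v(0) = 0 for any v; take V = H^1(0, 3).
Weak formulation: find u (satisfying any essential BC) such that ∫_0^3 u'(x) v'(x) dx = ∫_0^3 f v dx for all v ∈ V (homogeneous Neumann, so boundary terms vanish).
Substituting f(x) = x*(2 - x), the right-hand side is ∫_0^3 (x*(2 - x)) v dx.
Compatibility check (pure Neumann): taking v ≡ 1 ∈ V gives 0 = ∫_0^3 f dx + (0) − (0), i.e. ∫_0^3 f dx must equal u'(0) − u'(3) = 0. Indeed ∫_0^3 (x*(2 - x)) dx = 0, so the data are compatible. The solution is then unique only up to an additive constant (fix it e.g. by requiring ∫_0^3 u dx = 0).


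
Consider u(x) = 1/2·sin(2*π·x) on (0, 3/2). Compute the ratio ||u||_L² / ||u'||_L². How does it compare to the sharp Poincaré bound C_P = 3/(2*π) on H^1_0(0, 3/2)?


||u||_L² / ||u'||_L² = 1/(2*π) < C_P = 3/(2*π).

u(x) = 1/2·sin(2*π·x), so u'(x) = π*cos(2*π*x).
Writing u(x) = A·sin(kπx/L) with A = 1/2 and k = 3, use ∫_0^L sin²(kπx/L) dx = L/2 and ∫_0^L cos²(kπx/L) dx = L/2.
u² = 1/4·sin²(2*π·x) and (u')² = π^2·cos²(2*π·x), and each of sin², cos² integrates to L/2 = 3/4 over (0, 3/2).
∫_0^3/2 u² dx = 3/16, so ||u||_L² = sqrt(3)/4.
∫_0^3/2 (u')² dx = 3*π^2/4, so ||u'||_L² = sqrt(3)*π/2.
Ratio ||u||_L² / ||u'||_L² = 1/(2*π).
Sharp Poincaré constant on H^1_0(0, 3/2) is C_P = L/π = 3/(2*π), achieved by sin(2*π/3·x).
This is the k = 3 harmonic; the ratio L/(kπ) is strictly less than C_P = L/π, consistent with the sharp inequality ||u||_L² ≤ C_P ||u'||_L².


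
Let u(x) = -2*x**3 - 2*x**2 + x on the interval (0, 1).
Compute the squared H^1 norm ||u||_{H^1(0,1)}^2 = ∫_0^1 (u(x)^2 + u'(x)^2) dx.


||u||_{H^1}^2 = 657/35

The H^1 norm (squared) on an interval (0, L) is
  ||u||_{H^1}^2 = ∫_0^L u(x)^2 dx + ∫_0^L u'(x)^2 dx.
Compute u'(x) = -6*x**2 - 4*x + 1.
Then u(x)^2 = 4*x**6 + 8*x**5 - 4*x**3 + x**2 and u'(x)^2 = 36*x**4 + 48*x**3 + 4*x**2 - 8*x + 1.
Integrate each monomial from 0 to 1 using ∫_0^1 c·x^n dx = c·1^(n+1)/(n+1):
  ∫_0^1 u(x)^2 dx = ∫_0^1 (4*x^6 + 8*x^5 - 4*x^3 + x^2) dx. Term by term:
    ∫_0^1 4*x^6 dx = 4/7;  ∫_0^1 8*x^5 dx = 4/3;  ∫_0^1 -4*x^3 dx = -1;
    ∫_0^1 x^2 dx = 1/3.
  Sum: 4/7 + 4/3 − 1 + 1/3 = 26/21.
  ∫_0^1 u'(x)^2 dx = ∫_0^1 (36*x^4 + 48*x^3 + 4*x^2 - 8*x + 1) dx. Term by term:
    ∫_0^1 36*x^4 dx = 36/5;  ∫_0^1 48*x^3 dx = 12;  ∫_0^1 4*x^2 dx = 4/3;
    ∫_0^1 -8*x dx = -4;  ∫_0^1 1 dx = 1.
  Sum: 36/5 + 12 + 4/3 − 4 + 1 = 263/15.
Adding: ||u||_{H^1}^2 = 26/21 + 263/15 = 657/35.


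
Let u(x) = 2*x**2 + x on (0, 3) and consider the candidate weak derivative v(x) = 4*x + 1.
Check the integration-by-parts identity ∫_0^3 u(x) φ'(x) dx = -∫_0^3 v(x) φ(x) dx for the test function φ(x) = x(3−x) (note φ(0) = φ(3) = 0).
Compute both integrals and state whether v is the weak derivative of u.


LHS = -63/2, RHS = -63/2. Yes, v = u' weakly.

u(x) = 2*x**2 + x, classical derivative u'(x) = 4*x + 1.
φ(x) = x(3−x), so φ'(x) = 3 - 2*x.
Note φ(0) = φ(3) = 0, so the boundary term u·φ vanishes.
LHS = ∫_0^3 u(x) φ'(x) dx = ∫_0^3 (-4*x^3 + 4*x^2 + 3*x) dx. Term by term:
  ∫_0^3 -4*x^3 dx = -81;  ∫_0^3 4*x^2 dx = 36;  ∫_0^3 3*x dx = 27/2.
Sum: -81 + 36 + 27/2 = -63/2.
So LHS = -63/2.
∫_0^3 v(x) φ(x) dx = ∫_0^3 (-4*x^3 + 11*x^2 + 3*x) dx. Term by term:
  ∫_0^3 -4*x^3 dx = -81;  ∫_0^3 11*x^2 dx = 99;  ∫_0^3 3*x dx = 27/2.
Sum: -81 + 99 + 27/2 = 63/2.
So RHS = -∫_0^3 v(x) φ(x) dx = -63/2.
LHS = RHS, so the identity holds for this test φ.
Moreover u is smooth here and v(x) = u'(x) = 4*x + 1 pointwise, so the identity holds for every test function. Hence v is the weak derivative of u.


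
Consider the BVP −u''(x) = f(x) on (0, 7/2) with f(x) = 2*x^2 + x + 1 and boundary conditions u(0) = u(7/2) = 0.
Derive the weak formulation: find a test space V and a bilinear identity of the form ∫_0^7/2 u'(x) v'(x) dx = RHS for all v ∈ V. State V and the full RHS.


V = H^1_0(0, 7/2) (so v(0) = v(7/2) = 0); weak form: ∫_0^7/2 u'v' dx = ∫_0^7/2 (2*x^2 + x + 1) v dx for all v ∈ V.

Multiply both sides by a test function v and integrate from 0 to 7/2:
  ∫_0^7/2 −u''(x) v(x) dx = ∫_0^7/2 f(x) v(x) dx.
Integrate the LHS by parts once:
  ∫_0^7/2 −u'' v dx = −[u'(x) v(x)]_0^7/2 + ∫_0^7/2 u'(x) v'(x) dx.
Thus ∫_0^7/2 u'(x) v'(x) dx = ∫_0^7/2 f(x) v(x) dx + [u'(x) v(x)]_0^7/2.
Choose V so that boundary terms are either known or forced to vanish.
u is Dirichlet: u(0) = u(7/2) = 0. Let V = H^1_0(0, 7/2); then v(0) = v(7/2) = 0, and [u' v]_0^7/2 = 0.
Weak formulation: find u (satisfying any essential BC) such that ∫_0^7/2 u'(x) v'(x) dx = ∫_0^7/2 f v dx for all v ∈ V.
Substituting f(x) = 2*x^2 + x + 1, the right-hand side is ∫_0^7/2 (2*x^2 + x + 1) v dx.


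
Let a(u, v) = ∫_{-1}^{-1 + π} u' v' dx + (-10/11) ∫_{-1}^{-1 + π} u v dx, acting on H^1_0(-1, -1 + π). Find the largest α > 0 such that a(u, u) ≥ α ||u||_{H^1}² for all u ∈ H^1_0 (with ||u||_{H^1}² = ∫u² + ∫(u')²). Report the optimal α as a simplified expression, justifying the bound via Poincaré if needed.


α = 1/22

Coercivity of a(·,·) on H^1_0(-1, -1 + π) means a(u, u) ≥ α ||u||_{H^1}² for every u ∈ H^1_0.
The interval has length L = π, and Poincaré/coercivity depend only on L. Here a(u, u) = ∫(u')² + (-10/11)·∫u².
Here c = -10/11 < 0 with |c| < (π/L)² = 1, so coercivity still holds. The condition a(u,u) ≥ α||u||_{H^1}² reads (1−α)∫(u')² ≥ (α−c)∫u². Any admissible α is ≤ 1 (rapidly oscillating u have ∫u²/∫(u')² → 0), and α = 1 would force 0 ≥ (1−c)∫u², impossible since c < 1; so 1−α > 0. By the sharp Poincaré inequality on H^1_0 of an interval of length L, ∫(u')² ≥ (π/L)²∫u² with equality for the first sine mode sin(π(x−x₀)/L) (x₀ the left endpoint), so the inequality holds for all u iff (1−α)(π/L)² ≥ α − c, i.e. α ≤ ((π/L)² + c)/((π/L)² + 1) = (1 + c(L/π)²)/(1 + (L/π)²). (Direct route, valid since c ≤ 0: Poincaré gives c∫u² ≥ c(L/π)²∫(u')², so a(u,u) ≥ (1 + c(L/π)²)∫(u')², while ||u||_{H^1}² ≤ (1 + (L/π)²)∫(u')²; dividing yields the same α.) With (π/L)² = 1 and c = -10/11, the largest admissible constant is α = ((π/L)² + c)/((π/L)² + 1).
Simplifying, α = 1/22.


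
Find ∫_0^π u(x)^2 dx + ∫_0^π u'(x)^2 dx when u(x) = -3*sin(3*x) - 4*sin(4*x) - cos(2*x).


||u||_{H^1(0,π)}^2 = 36 + 367*π/2

u'(x) = 2*sin(2*x) - 9*cos(3*x) - 16*cos(4*x).
Expand u² and (u')² and integrate term by term on (0, π), using: for integers n ≥ 1, ∫_0^π sin²(nx) dx = ∫_0^π cos²(nx) dx = π/2; for n ≠ n', ∫_0^π sin(nx)sin(n'x) dx = ∫_0^π cos(nx)cos(n'x) dx = 0; and by product-to-sum, ∫_0^π sin(nx)cos(n'x) dx = ½∫_0^π [sin((n+n')x) + sin((n−n')x)] dx, which is 0 when n+n' is even and 2n/(n²−n'²) when n+n' is odd (it need not vanish on (0, π)).
  u² squared terms: (-1)²·∫cos(2x)² dx = 1·π/2 = π/2;  (-4)²·∫sin(4x)² dx = 16·π/2 = 8*π;  (-3)²·∫sin(3x)² dx = 9·π/2 = 9*π/2.
  u² cross terms: 2·(-1)·(-4)·∫cos(2x)·sin(4x) dx = 8·(0) = 0;  2·(-1)·(-3)·∫cos(2x)·sin(3x) dx = 6·(6/5) = 36/5;  2·(-4)·(-3)·∫sin(4x)·sin(3x) dx = 24·(0) = 0.
  So ∫_0^π u² dx = π/2 + 8*π + 9*π/2 + 0 + 36/5 + 0 = 36/5 + 13*π.
  (u')² squared terms: (-16)²·∫cos(4x)² dx = 256·π/2 = 128*π;  (-9)²·∫cos(3x)² dx = 81·π/2 = 81*π/2;  (2)²·∫sin(2x)² dx = 4·π/2 = 2*π.
  (u')² cross terms: 2·(-16)·(-9)·∫cos(4x)·cos(3x) dx = 288·(0) = 0;  2·(-16)·(2)·∫cos(4x)·sin(2x) dx = -64·(0) = 0;  2·(-9)·(2)·∫cos(3x)·sin(2x) dx = -36·(-4/5) = 144/5.
  So ∫_0^π (u')² dx = 128*π + 81*π/2 + 2*π + 0 + 0 + 144/5 = 144/5 + 341*π/2.
||u||_{H^1}^2 = (36/5 + 13*π) + (144/5 + 341*π/2) = 36 + 367*π/2.


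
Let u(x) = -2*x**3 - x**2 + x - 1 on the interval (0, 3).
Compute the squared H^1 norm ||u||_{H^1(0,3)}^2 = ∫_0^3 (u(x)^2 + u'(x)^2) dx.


||u||_{H^1}^2 = 266001/70

The H^1 norm (squared) on an interval (0, L) is
  ||u||_{H^1}^2 = ∫_0^L u(x)^2 dx + ∫_0^L u'(x)^2 dx.
Compute u'(x) = -6*x**2 - 2*x + 1.
Then u(x)^2 = 4*x**6 + 4*x**5 - 3*x**4 + 2*x**3 + 3*x**2 - 2*x + 1 and u'(x)^2 = 36*x**4 + 24*x**3 - 8*x**2 - 4*x + 1.
Integrate each monomial from 0 to 3 using ∫_0^3 c·x^n dx = c·3^(n+1)/(n+1):
  ∫_0^3 u(x)^2 dx = ∫_0^3 (4*x^6 + 4*x^5 - 3*x^4 + 2*x^3 + 3*x^2 - 2*x + 1) dx. Term by term:
    ∫_0^3 4*x^6 dx = 8748/7;  ∫_0^3 4*x^5 dx = 486;  ∫_0^3 -3*x^4 dx = -729/5;
    ∫_0^3 2*x^3 dx = 81/2;  ∫_0^3 3*x^2 dx = 27;  ∫_0^3 -2*x dx = -9;
    ∫_0^3 1 dx = 3.
  Sum: 8748/7 + 486 − 729/5 + 81/2 + 27 − 9 + 3 = 115599/70.
  ∫_0^3 u'(x)^2 dx = ∫_0^3 (36*x^4 + 24*x^3 - 8*x^2 - 4*x + 1) dx. Term by term:
    ∫_0^3 36*x^4 dx = 8748/5;  ∫_0^3 24*x^3 dx = 486;  ∫_0^3 -8*x^2 dx = -72;
    ∫_0^3 -4*x dx = -18;  ∫_0^3 1 dx = 3.
  Sum: 8748/5 + 486 − 72 − 18 + 3 = 10743/5.
Adding: ||u||_{H^1}^2 = 115599/70 + 10743/5 = 266001/70.


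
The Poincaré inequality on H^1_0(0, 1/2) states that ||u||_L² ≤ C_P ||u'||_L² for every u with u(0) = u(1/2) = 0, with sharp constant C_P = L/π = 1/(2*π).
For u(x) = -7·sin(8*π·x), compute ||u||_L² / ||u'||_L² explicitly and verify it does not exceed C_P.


||u||_L² / ||u'||_L² = 1/(8*π) < C_P = 1/(2*π).

u(x) = -7·sin(8*π·x), so u'(x) = -56*π*cos(8*π*x).
Writing u(x) = A·sin(kπx/L) with A = -7 and k = 4, use ∫_0^L sin²(kπx/L) dx = L/2 and ∫_0^L cos²(kπx/L) dx = L/2.
u² = 49·sin²(8*π·x) and (u')² = 3136*π^2·cos²(8*π·x), and each of sin², cos² integrates to L/2 = 1/4 over (0, 1/2).
∫_0^1/2 u² dx = 49/4, so ||u||_L² = 7/2.
∫_0^1/2 (u')² dx = 784*π^2, so ||u'||_L² = 28*π.
Ratio ||u||_L² / ||u'||_L² = 1/(8*π).
Sharp Poincaré constant on H^1_0(0, 1/2) is C_P = L/π = 1/(2*π), achieved by sin(2*π·x).
This is the k = 4 harmonic; the ratio L/(kπ) is strictly less than C_P = L/π, consistent with the sharp inequality ||u||_L² ≤ C_P ||u'||_L².


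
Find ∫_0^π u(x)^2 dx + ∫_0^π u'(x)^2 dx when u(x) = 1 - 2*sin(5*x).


||u||_{H^1(0,π)}^2 = -8/5 + 53*π

u'(x) = -10*cos(5*x).
Expand u² and (u')² and integrate term by term on (0, π), using: for integers n ≥ 1, ∫_0^π sin²(nx) dx = ∫_0^π cos²(nx) dx = π/2; for n ≠ n', ∫_0^π sin(nx)sin(n'x) dx = ∫_0^π cos(nx)cos(n'x) dx = 0; and by product-to-sum, ∫_0^π sin(nx)cos(n'x) dx = ½∫_0^π [sin((n+n')x) + sin((n−n')x)] dx, which is 0 when n+n' is even and 2n/(n²−n'²) when n+n' is odd (it need not vanish on (0, π)). For the constant mode: ∫_0^π 1 dx = π, ∫_0^π cos(nx) dx = 0, ∫_0^π sin(nx) dx = (1−(−1)^n)/n.
  u² squared terms: (1)²·∫1 dx = 1·π = π;  (-2)²·∫sin(5x)² dx = 4·π/2 = 2*π.
  u² cross terms: 2·(1)·(-2)·∫1·sin(5x) dx = -4·(2/5) = -8/5.
  So ∫_0^π u² dx = π + 2*π − 8/5 = -8/5 + 3*π.
  (u')² squared terms: (-10)²·∫cos(5x)² dx = 100·π/2 = 50*π.
  So ∫_0^π (u')² dx = 50*π.
||u||_{H^1}^2 = (-8/5 + 3*π) + (50*π) = -8/5 + 53*π.


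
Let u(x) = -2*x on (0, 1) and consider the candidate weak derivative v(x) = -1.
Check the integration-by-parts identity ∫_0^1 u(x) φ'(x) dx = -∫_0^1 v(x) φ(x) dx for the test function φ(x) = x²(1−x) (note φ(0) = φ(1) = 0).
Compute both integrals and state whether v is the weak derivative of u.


LHS = 1/6, RHS = 1/12. No, v is not the weak derivative of u.

u(x) = -2*x, classical derivative u'(x) = -2.
φ(x) = x²(1−x), so φ'(x) = x*(2 - 3*x).
Note φ(0) = φ(1) = 0, so the boundary term u·φ vanishes.
LHS = ∫_0^1 u(x) φ'(x) dx = ∫_0^1 (6*x^3 - 4*x^2) dx. Term by term:
  ∫_0^1 6*x^3 dx = 3/2;  ∫_0^1 -4*x^2 dx = -4/3.
Sum: 3/2 − 4/3 = 1/6.
So LHS = 1/6.
∫_0^1 v(x) φ(x) dx = ∫_0^1 (x^3 - x^2) dx. Term by term:
  ∫_0^1 x^3 dx = 1/4;  ∫_0^1 -x^2 dx = -1/3.
Sum: 1/4 − 1/3 = -1/12.
So RHS = -∫_0^1 v(x) φ(x) dx = 1/12.
LHS − RHS = 1/12 ≠ 0, so the identity fails.
(For a valid weak derivative the identity must hold for EVERY test function, in particular this one. The failure shows v is NOT the weak derivative of u.)
Correct weak derivative would be u'(x) = -2.


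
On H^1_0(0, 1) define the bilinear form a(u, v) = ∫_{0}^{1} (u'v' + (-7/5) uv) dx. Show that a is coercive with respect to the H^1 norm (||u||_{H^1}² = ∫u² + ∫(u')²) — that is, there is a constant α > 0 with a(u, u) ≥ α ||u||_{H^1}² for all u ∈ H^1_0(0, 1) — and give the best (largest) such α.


α = (-7/5 + π^2)/(1 + π^2)

Coercivity of a(·,·) on H^1_0(0, 1) means a(u, u) ≥ α ||u||_{H^1}² for every u ∈ H^1_0.
The interval has length L = 1, and Poincaré/coercivity depend only on L. Here a(u, u) = ∫(u')² + (-7/5)·∫u².
Here c = -7/5 < 0 with |c| < (π/L)² = π^2, so coercivity still holds. The condition a(u,u) ≥ α||u||_{H^1}² reads (1−α)∫(u')² ≥ (α−c)∫u². Any admissible α is ≤ 1 (rapidly oscillating u have ∫u²/∫(u')² → 0), and α = 1 would force 0 ≥ (1−c)∫u², impossible since c < 1; so 1−α > 0. By the sharp Poincaré inequality on H^1_0 of an interval of length L, ∫(u')² ≥ (π/L)²∫u² with equality for the first sine mode sin(π(x−x₀)/L) (x₀ the left endpoint), so the inequality holds for all u iff (1−α)(π/L)² ≥ α − c, i.e. α ≤ ((π/L)² + c)/((π/L)² + 1) = (1 + c(L/π)²)/(1 + (L/π)²). (Direct route, valid since c ≤ 0: Poincaré gives c∫u² ≥ c(L/π)²∫(u')², so a(u,u) ≥ (1 + c(L/π)²)∫(u')², while ||u||_{H^1}² ≤ (1 + (L/π)²)∫(u')²; dividing yields the same α.) With (π/L)² = π^2 and c = -7/5, the largest admissible constant is α = ((π/L)² + c)/((π/L)² + 1).
Simplifying, α = (-7/5 + π^2)/(1 + π^2).


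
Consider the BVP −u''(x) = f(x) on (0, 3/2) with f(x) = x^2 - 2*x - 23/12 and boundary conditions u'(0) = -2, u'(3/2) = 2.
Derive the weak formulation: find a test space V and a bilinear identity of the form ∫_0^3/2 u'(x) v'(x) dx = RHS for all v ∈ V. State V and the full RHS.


V = H^1(0, 3/2) (v unrestricted at boundary; u is determined up to an additive constant); weak form: ∫_0^3/2 u'v' dx = ∫_0^3/2 (x^2 - 2*x - 23/12) v dx + 2·v(3/2) + 2·v(0) for all v ∈ V.

Multiply both sides by a test function v and integrate from 0 to 3/2:
  ∫_0^3/2 −u''(x) v(x) dx = ∫_0^3/2 f(x) v(x) dx.
Integrate the LHS by parts once:
  ∫_0^3/2 −u'' v dx = −[u'(x) v(x)]_0^3/2 + ∫_0^3/2 u'(x) v'(x) dx.
Thus ∫_0^3/2 u'(x) v'(x) dx = ∫_0^3/2 f(x) v(x) dx + [u'(x) v(x)]_0^3/2.
Choose V so that boundary terms are either known or forced to vanish.
u has inhomogeneous Neumann u'(0) = -2, u'(3/2) = 2. [u' v]_0^3/2 = (2)·v(3/2) − (-2)·v(0) = 2·v(3/2) + 2·v(0). Take V = H^1(0, 3/2); boundary term becomes part of RHS.
Weak formulation: find u (satisfying any essential BC) such that ∫_0^3/2 u'(x) v'(x) dx = ∫_0^3/2 f v dx + 2·v(3/2) + 2·v(0) for all v ∈ V (Neumann data are natural BCs: they enter the RHS as boundary terms).
Substituting f(x) = x^2 - 2*x - 23/12, the right-hand side is ∫_0^3/2 (x^2 - 2*x - 23/12) v dx + 2·v(3/2) + 2·v(0).
Compatibility check (pure Neumann): taking v ≡ 1 ∈ V gives 0 = ∫_0^3/2 f dx + (2) − (-2), i.e. ∫_0^3/2 f dx must equal u'(0) − u'(3/2) = -4. Indeed ∫_0^3/2 (x^2 - 2*x - 23/12) dx = -4, so the data are compatible. The solution is then unique only up to an additive constant (fix it e.g. by requiring ∫_0^3/2 u dx = 0).


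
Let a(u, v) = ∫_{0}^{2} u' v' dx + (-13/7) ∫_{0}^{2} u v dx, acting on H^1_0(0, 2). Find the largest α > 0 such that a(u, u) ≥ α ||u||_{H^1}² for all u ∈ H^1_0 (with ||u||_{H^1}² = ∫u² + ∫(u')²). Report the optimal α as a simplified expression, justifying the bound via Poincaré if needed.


α = (-52/7 + π^2)/(4 + π^2)

Coercivity of a(·,·) on H^1_0(0, 2) means a(u, u) ≥ α ||u||_{H^1}² for every u ∈ H^1_0.
The interval has length L = 2, and Poincaré/coercivity depend only on L. Here a(u, u) = ∫(u')² + (-13/7)·∫u².
Here c = -13/7 < 0 with |c| < (π/L)² = π^2/4, so coercivity still holds. The condition a(u,u) ≥ α||u||_{H^1}² reads (1−α)∫(u')² ≥ (α−c)∫u². Any admissible α is ≤ 1 (rapidly oscillating u have ∫u²/∫(u')² → 0), and α = 1 would force 0 ≥ (1−c)∫u², impossible since c < 1; so 1−α > 0. By the sharp Poincaré inequality on H^1_0 of an interval of length L, ∫(u')² ≥ (π/L)²∫u² with equality for the first sine mode sin(π(x−x₀)/L) (x₀ the left endpoint), so the inequality holds for all u iff (1−α)(π/L)² ≥ α − c, i.e. α ≤ ((π/L)² + c)/((π/L)² + 1) = (1 + c(L/π)²)/(1 + (L/π)²). (Direct route, valid since c ≤ 0: Poincaré gives c∫u² ≥ c(L/π)²∫(u')², so a(u,u) ≥ (1 + c(L/π)²)∫(u')², while ||u||_{H^1}² ≤ (1 + (L/π)²)∫(u')²; dividing yields the same α.) With (π/L)² = π^2/4 and c = -13/7, the largest admissible constant is α = ((π/L)² + c)/((π/L)² + 1).
Simplifying, α = (-52/7 + π^2)/(4 + π^2).


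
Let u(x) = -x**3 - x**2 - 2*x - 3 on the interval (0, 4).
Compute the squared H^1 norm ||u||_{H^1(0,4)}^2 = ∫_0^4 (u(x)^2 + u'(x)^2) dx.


||u||_{H^1}^2 = 306172/35

The H^1 norm (squared) on an interval (0, L) is
  ||u||_{H^1}^2 = ∫_0^L u(x)^2 dx + ∫_0^L u'(x)^2 dx.
Compute u'(x) = -3*x**2 - 2*x - 2.
Then u(x)^2 = x**6 + 2*x**5 + 5*x**4 + 10*x**3 + 10*x**2 + 12*x + 9 and u'(x)^2 = 9*x**4 + 12*x**3 + 16*x**2 + 8*x + 4.
Integrate each monomial from 0 to 4 using ∫_0^4 c·x^n dx = c·4^(n+1)/(n+1):
  ∫_0^4 u(x)^2 dx = ∫_0^4 (x^6 + 2*x^5 + 5*x^4 + 10*x^3 + 10*x^2 + 12*x + 9) dx. Term by term:
    ∫_0^4 x^6 dx = 16384/7;  ∫_0^4 2*x^5 dx = 4096/3;  ∫_0^4 5*x^4 dx = 1024;
    ∫_0^4 10*x^3 dx = 640;  ∫_0^4 10*x^2 dx = 640/3;  ∫_0^4 12*x dx = 96;
    ∫_0^4 9 dx = 36.
  Sum: 16384/7 + 4096/3 + 1024 + 640 + 640/3 + 96 + 36 = 120020/21.
  ∫_0^4 u'(x)^2 dx = ∫_0^4 (9*x^4 + 12*x^3 + 16*x^2 + 8*x + 4) dx. Term by term:
    ∫_0^4 9*x^4 dx = 9216/5;  ∫_0^4 12*x^3 dx = 768;  ∫_0^4 16*x^2 dx = 1024/3;
    ∫_0^4 8*x dx = 64;  ∫_0^4 4 dx = 16.
  Sum: 9216/5 + 768 + 1024/3 + 64 + 16 = 45488/15.
Adding: ||u||_{H^1}^2 = 120020/21 + 45488/15 = 306172/35.


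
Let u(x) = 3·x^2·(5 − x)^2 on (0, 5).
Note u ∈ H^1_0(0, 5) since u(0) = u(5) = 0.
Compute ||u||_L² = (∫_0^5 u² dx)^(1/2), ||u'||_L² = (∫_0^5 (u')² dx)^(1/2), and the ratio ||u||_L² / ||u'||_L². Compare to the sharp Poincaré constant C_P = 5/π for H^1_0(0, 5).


||u||_L² / ||u'||_L² = 5*sqrt(3)/6 < C_P = 5/π.

u(x) = 3·x^2·(5 − x)^2, so u'(x) = 6*x*(x - 5)*(2*x - 5).
u(x) = 3·x^2·(5 − x)^2 vanishes at x = 0 and x = 5, so u ∈ H^1_0(0, 5). Differentiate via the product rule and integrate the resulting polynomials term by term.
  ∫_0^5 u² dx = ∫_0^5 (9*x^8 - 180*x^7 + 1350*x^6 - 4500*x^5 + 5625*x^4) dx. Term by term:
    ∫_0^5 9*x^8 dx = 1953125;  ∫_0^5 -180*x^7 dx = -17578125/2;  ∫_0^5 1350*x^6 dx = 105468750/7;
    ∫_0^5 -4500*x^5 dx = -11718750;  ∫_0^5 5625*x^4 dx = 3515625.
  Sum: 1953125 − 17578125/2 + 105468750/7 − 11718750 + 3515625 = 390625/14.
  ∫_0^5 (u')² dx = ∫_0^5 (144*x^6 - 2160*x^5 + 11700*x^4 - 27000*x^3 + 22500*x^2) dx. Term by term:
    ∫_0^5 144*x^6 dx = 11250000/7;  ∫_0^5 -2160*x^5 dx = -5625000;  ∫_0^5 11700*x^4 dx = 7312500;
    ∫_0^5 -27000*x^3 dx = -4218750;  ∫_0^5 22500*x^2 dx = 937500.
  Sum: 11250000/7 − 5625000 + 7312500 − 4218750 + 937500 = 93750/7.
∫_0^5 u² dx = 390625/14, so ||u||_L² = 625*sqrt(14)/14.
∫_0^5 (u')² dx = 93750/7, so ||u'||_L² = 125*sqrt(42)/7.
Ratio ||u||_L² / ||u'||_L² = 5*sqrt(3)/6.
Sharp Poincaré constant on H^1_0(0, 5) is C_P = L/π = 5/π, achieved by sin(π/5·x).
A polynomial bump cannot attain the sharp Poincaré constant (only the first sine eigenfunction does), so the ratio is strictly less than C_P, consistent with ||u||_L² ≤ C_P ||u'||_L².


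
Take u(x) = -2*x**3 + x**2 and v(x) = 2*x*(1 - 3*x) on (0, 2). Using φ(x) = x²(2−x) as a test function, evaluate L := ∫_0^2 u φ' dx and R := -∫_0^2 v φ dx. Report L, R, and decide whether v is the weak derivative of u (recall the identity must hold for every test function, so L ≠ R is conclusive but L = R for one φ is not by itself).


LHS = 48/5, RHS = 48/5. Yes, v = u' weakly.

u(x) = -2*x**3 + x**2, classical derivative u'(x) = -6*x**2 + 2*x.
φ(x) = x²(2−x), so φ'(x) = x*(4 - 3*x).
Note φ(0) = φ(2) = 0, so the boundary term u·φ vanishes.
LHS = ∫_0^2 u(x) φ'(x) dx = ∫_0^2 (6*x^5 - 11*x^4 + 4*x^3) dx. Term by term:
  ∫_0^2 6*x^5 dx = 64;  ∫_0^2 -11*x^4 dx = -352/5;  ∫_0^2 4*x^3 dx = 16.
Sum: 64 − 352/5 + 16 = 48/5.
So LHS = 48/5.
∫_0^2 v(x) φ(x) dx = ∫_0^2 (6*x^5 - 14*x^4 + 4*x^3) dx. Term by term:
  ∫_0^2 6*x^5 dx = 64;  ∫_0^2 -14*x^4 dx = -448/5;  ∫_0^2 4*x^3 dx = 16.
Sum: 64 − 448/5 + 16 = -48/5.
So RHS = -∫_0^2 v(x) φ(x) dx = 48/5.
LHS = RHS, so the identity holds for this test φ.
Moreover u is smooth here and v(x) = u'(x) = -6*x**2 + 2*x pointwise, so the identity holds for every test function. Hence v is the weak derivative of u.


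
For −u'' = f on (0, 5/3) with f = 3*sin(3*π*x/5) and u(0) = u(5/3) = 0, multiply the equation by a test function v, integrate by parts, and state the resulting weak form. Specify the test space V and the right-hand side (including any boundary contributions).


V = H^1_0(0, 5/3) (so v(0) = v(5/3) = 0); weak form: ∫_0^5/3 u'v' dx = ∫_0^5/3 (3*sin(3*π*x/5)) v dx for all v ∈ V.

Multiply both sides by a test function v and integrate from 0 to 5/3:
  ∫_0^5/3 −u''(x) v(x) dx = ∫_0^5/3 f(x) v(x) dx.
Integrate the LHS by parts once:
  ∫_0^5/3 −u'' v dx = −[u'(x) v(x)]_0^5/3 + ∫_0^5/3 u'(x) v'(x) dx.
Thus ∫_0^5/3 u'(x) v'(x) dx = ∫_0^5/3 f(x) v(x) dx + [u'(x) v(x)]_0^5/3.
Choose V so that boundary terms are either known or forced to vanish.
u is Dirichlet: u(0) = u(5/3) = 0. Let V = H^1_0(0, 5/3); then v(0) = v(5/3) = 0, and [u' v]_0^5/3 = 0.
Weak formulation: find u (satisfying any essential BC) such that ∫_0^5/3 u'(x) v'(x) dx = ∫_0^5/3 f v dx for all v ∈ V.
Substituting f(x) = 3*sin(3*π*x/5), the right-hand side is ∫_0^5/3 (3*sin(3*π*x/5)) v dx.


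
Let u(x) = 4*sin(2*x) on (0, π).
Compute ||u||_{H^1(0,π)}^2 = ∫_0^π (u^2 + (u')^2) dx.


||u||_{H^1(0,π)}^2 = 40*π

u'(x) = 8*cos(2*x).
Expand u² and (u')² and integrate term by term on (0, π), using: for integers n ≥ 1, ∫_0^π sin²(nx) dx = ∫_0^π cos²(nx) dx = π/2; for n ≠ n', ∫_0^π sin(nx)sin(n'x) dx = ∫_0^π cos(nx)cos(n'x) dx = 0; and by product-to-sum, ∫_0^π sin(nx)cos(n'x) dx = ½∫_0^π [sin((n+n')x) + sin((n−n')x)] dx, which is 0 when n+n' is even and 2n/(n²−n'²) when n+n' is odd (it need not vanish on (0, π)).
  u² squared terms: (4)²·∫sin(2x)² dx = 16·π/2 = 8*π.
  So ∫_0^π u² dx = 8*π.
  (u')² squared terms: (8)²·∫cos(2x)² dx = 64·π/2 = 32*π.
  So ∫_0^π (u')² dx = 32*π.
||u||_{H^1}^2 = (8*π) + (32*π) = 40*π.
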